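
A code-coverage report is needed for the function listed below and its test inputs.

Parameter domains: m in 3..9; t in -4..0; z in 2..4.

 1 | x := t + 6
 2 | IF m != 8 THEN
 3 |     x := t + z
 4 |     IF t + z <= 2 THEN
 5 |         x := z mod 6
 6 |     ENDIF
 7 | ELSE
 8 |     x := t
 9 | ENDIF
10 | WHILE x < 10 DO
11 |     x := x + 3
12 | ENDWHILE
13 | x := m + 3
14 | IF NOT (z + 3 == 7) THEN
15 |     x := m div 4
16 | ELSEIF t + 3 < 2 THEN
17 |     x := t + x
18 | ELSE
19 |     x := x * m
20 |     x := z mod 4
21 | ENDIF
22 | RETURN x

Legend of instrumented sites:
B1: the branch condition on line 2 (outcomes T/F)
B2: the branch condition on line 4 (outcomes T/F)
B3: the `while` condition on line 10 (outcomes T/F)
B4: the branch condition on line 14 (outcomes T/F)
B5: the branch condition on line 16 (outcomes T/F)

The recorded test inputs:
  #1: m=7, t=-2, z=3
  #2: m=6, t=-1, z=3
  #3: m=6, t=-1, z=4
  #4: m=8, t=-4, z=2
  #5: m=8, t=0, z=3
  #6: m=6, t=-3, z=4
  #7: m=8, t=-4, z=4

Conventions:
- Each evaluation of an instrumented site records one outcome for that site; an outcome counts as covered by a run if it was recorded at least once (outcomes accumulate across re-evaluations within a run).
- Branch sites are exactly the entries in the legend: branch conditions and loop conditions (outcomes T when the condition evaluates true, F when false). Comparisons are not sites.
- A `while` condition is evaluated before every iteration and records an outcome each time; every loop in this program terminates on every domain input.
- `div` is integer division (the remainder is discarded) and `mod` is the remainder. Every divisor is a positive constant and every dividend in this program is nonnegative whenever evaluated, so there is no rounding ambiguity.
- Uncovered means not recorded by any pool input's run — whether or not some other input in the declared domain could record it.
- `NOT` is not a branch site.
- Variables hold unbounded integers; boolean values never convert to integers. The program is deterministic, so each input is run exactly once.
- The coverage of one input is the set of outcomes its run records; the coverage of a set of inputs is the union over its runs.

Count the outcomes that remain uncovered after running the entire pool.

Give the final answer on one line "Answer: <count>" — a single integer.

run #1 (m=7, t=-2, z=3) runs B1->T, B2->T, B3->T, B3->T, B3->T, B3->F, B4->T; records B1=T, B2=T, B3=T, B3=F, B4=T
run #2 (m=6, t=-1, z=3) runs B1->T, B2->T, B3->T, B3->T, B3->T, B3->F, B4->T; records B1=T, B2=T, B3=T, B3=F, B4=T
run #3 (m=6, t=-1, z=4) runs B1->T, B2->F, B3->T, B3->T, B3->T, B3->F, B4->F, B5->F; records B1=T, B2=F, B3=T, B3=F, B4=F, B5=F
run #4 (m=8, t=-4, z=2) runs B1->F, B3->T, B3->T, B3->T, B3->T, B3->T, B3->F, B4->T; records B1=F, B3=T, B3=F, B4=T
run #5 (m=8, t=0, z=3) runs B1->F, B3->T, B3->T, B3->T, B3->T, B3->F, B4->T; records B1=F, B3=T, B3=F, B4=T
run #6 (m=6, t=-3, z=4) runs B1->T, B2->T, B3->T, B3->T, B3->F, B4->F, B5->T; records B1=T, B2=T, B3=T, B3=F, B4=F, B5=T
run #7 (m=8, t=-4, z=4) runs B1->F, B3->T, B3->T, B3->T, B3->T, B3->T, B3->F, B4->F, B5->T; records B1=F, B3=T, B3=F, B4=F, B5=T
union over the pool: B1=T, B1=F, B2=T, B2=F, B3=T, B3=F, B4=T, B4=F, B5=T, B5=F
uncovered (0 of 10): none

Answer: 0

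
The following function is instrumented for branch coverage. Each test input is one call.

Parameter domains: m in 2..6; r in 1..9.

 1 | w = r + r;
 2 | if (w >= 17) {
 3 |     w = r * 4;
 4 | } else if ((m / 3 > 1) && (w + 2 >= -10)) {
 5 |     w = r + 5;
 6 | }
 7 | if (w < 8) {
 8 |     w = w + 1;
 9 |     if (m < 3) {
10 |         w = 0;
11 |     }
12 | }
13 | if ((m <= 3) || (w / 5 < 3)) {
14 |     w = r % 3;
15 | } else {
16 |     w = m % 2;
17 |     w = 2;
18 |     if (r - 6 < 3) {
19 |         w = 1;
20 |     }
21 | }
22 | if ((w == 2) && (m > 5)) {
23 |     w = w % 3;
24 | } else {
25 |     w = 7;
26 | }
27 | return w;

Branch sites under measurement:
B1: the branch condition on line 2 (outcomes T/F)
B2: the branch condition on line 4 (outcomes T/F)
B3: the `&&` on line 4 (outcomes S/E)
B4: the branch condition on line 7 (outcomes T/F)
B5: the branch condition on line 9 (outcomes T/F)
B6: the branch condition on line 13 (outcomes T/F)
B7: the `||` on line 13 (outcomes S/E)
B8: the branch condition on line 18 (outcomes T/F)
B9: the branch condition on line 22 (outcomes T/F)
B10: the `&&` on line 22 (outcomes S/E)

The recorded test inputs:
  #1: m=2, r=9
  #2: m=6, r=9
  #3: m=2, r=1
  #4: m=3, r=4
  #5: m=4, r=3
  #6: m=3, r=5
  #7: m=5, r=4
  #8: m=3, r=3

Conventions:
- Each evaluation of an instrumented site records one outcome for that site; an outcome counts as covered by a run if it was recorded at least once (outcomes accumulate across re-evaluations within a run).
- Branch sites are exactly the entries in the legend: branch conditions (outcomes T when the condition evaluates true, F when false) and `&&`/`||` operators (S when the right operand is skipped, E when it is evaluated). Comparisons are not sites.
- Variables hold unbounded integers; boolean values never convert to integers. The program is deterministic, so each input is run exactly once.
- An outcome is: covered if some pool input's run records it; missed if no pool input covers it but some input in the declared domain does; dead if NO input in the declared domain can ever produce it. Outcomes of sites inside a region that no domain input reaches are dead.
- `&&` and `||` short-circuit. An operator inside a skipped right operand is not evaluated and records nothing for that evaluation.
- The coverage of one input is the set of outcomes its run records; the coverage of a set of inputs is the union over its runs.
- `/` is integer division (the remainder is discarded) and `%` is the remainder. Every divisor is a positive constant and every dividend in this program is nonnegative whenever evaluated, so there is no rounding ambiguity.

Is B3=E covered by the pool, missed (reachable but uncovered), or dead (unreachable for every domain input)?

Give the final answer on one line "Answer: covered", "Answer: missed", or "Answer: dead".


no pool input records B3=E
but domain input (m=6, r=1) does record it -> reachable, so missed
Answer: missed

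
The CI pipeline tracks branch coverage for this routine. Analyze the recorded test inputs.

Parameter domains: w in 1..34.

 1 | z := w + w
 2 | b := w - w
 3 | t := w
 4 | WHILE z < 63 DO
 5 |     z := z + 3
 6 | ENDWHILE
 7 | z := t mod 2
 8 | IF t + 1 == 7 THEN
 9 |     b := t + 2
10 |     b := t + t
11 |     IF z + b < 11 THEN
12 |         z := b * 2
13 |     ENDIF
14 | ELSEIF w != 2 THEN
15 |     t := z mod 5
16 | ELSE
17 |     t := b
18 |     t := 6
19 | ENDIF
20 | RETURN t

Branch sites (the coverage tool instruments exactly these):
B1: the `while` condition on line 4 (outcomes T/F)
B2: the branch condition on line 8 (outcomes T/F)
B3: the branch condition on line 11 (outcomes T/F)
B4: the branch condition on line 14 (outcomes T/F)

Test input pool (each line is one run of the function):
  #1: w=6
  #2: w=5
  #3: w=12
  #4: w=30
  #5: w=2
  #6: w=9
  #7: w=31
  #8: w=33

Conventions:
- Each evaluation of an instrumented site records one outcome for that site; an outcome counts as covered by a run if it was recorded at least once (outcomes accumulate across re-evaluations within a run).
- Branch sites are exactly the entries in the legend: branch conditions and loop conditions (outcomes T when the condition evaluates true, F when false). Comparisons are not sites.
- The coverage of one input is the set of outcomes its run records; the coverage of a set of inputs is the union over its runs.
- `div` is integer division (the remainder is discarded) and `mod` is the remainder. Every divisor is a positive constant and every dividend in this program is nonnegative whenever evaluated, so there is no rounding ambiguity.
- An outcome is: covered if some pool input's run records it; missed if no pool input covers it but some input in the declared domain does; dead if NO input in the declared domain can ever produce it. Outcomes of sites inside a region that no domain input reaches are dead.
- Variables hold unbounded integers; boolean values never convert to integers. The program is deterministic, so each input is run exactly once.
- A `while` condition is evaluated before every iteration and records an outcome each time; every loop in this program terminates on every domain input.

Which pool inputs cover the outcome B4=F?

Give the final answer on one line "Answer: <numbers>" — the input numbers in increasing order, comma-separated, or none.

input #1 (w=6): misses B4=F
input #2 (w=5): misses B4=F
input #3 (w=12): misses B4=F
input #4 (w=30): misses B4=F
input #5 (w=2): covers B4=F
input #6 (w=9): misses B4=F
input #7 (w=31): misses B4=F
input #8 (w=33): misses B4=F

Answer: 5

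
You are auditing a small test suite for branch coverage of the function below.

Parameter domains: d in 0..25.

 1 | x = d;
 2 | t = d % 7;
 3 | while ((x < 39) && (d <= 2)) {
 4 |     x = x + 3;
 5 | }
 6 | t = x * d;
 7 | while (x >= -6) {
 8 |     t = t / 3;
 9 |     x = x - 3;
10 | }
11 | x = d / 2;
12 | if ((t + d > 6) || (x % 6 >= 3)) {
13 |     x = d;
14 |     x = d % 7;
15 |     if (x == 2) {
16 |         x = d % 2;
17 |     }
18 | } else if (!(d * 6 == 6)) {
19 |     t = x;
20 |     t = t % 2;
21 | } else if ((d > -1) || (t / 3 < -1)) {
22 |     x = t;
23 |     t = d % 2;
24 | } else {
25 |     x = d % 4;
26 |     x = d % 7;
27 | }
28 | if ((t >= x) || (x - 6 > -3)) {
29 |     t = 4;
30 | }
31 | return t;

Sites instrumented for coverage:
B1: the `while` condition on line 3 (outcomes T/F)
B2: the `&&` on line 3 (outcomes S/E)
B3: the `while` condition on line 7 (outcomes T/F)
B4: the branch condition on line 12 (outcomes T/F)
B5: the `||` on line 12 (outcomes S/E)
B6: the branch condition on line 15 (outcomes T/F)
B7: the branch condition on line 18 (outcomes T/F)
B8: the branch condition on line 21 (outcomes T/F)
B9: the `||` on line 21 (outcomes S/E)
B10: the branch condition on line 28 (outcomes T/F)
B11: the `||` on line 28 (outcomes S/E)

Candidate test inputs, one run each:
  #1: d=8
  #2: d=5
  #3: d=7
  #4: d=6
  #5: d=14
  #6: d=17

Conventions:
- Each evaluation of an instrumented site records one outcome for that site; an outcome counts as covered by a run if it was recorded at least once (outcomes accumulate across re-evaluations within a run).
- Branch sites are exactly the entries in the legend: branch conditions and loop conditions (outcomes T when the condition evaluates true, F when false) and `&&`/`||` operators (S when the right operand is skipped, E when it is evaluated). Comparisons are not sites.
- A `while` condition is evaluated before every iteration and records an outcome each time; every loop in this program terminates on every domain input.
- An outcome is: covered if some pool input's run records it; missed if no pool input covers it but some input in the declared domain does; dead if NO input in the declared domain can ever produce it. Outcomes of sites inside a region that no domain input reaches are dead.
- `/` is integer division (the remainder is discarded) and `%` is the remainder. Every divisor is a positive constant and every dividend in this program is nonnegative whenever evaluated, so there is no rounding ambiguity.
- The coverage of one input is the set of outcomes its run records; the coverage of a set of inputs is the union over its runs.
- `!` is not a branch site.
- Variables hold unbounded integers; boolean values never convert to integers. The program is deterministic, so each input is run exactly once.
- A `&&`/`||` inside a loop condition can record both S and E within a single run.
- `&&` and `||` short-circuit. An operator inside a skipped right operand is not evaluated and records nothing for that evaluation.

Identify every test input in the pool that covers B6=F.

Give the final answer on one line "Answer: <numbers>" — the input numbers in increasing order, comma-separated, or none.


input #1 (d=8): produces B6=F
input #2 (d=5): does not produce B6=F
input #3 (d=7): produces B6=F
input #4 (d=6): produces B6=F
input #5 (d=14): produces B6=F
input #6 (d=17): produces B6=F
Answer: 1, 3, 4, 5, 6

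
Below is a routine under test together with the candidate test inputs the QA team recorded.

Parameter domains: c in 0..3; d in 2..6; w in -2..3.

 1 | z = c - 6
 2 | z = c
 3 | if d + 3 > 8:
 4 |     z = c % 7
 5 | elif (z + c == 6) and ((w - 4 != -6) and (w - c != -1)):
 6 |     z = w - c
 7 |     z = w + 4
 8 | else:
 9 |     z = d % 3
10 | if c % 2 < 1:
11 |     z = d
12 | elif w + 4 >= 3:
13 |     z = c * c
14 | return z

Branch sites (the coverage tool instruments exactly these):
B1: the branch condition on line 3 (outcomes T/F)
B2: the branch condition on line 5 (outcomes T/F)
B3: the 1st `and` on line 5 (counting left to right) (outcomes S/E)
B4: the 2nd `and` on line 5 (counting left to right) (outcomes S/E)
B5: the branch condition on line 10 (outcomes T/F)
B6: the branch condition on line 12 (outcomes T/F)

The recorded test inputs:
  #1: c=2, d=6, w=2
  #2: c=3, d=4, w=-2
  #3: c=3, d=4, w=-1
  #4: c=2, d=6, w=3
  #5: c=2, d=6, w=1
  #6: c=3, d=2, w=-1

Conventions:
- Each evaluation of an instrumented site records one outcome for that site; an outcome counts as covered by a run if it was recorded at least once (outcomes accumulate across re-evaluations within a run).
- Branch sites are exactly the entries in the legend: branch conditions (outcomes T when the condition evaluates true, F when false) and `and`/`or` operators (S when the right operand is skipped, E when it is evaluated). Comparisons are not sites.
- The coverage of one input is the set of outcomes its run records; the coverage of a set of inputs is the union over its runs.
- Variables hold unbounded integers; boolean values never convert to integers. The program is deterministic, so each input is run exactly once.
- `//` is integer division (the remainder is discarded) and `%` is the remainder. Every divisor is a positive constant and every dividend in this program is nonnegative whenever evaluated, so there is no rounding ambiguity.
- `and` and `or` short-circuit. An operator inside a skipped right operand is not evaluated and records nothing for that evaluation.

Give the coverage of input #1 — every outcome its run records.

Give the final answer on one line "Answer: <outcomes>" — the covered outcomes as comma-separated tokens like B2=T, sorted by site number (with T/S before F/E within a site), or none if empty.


Simulating input #1 (c=2, d=6, w=2) step by step:
  B1->T, B5->T
distinct outcomes covered: B1=T, B5=T
Answer: B1=T, B5=T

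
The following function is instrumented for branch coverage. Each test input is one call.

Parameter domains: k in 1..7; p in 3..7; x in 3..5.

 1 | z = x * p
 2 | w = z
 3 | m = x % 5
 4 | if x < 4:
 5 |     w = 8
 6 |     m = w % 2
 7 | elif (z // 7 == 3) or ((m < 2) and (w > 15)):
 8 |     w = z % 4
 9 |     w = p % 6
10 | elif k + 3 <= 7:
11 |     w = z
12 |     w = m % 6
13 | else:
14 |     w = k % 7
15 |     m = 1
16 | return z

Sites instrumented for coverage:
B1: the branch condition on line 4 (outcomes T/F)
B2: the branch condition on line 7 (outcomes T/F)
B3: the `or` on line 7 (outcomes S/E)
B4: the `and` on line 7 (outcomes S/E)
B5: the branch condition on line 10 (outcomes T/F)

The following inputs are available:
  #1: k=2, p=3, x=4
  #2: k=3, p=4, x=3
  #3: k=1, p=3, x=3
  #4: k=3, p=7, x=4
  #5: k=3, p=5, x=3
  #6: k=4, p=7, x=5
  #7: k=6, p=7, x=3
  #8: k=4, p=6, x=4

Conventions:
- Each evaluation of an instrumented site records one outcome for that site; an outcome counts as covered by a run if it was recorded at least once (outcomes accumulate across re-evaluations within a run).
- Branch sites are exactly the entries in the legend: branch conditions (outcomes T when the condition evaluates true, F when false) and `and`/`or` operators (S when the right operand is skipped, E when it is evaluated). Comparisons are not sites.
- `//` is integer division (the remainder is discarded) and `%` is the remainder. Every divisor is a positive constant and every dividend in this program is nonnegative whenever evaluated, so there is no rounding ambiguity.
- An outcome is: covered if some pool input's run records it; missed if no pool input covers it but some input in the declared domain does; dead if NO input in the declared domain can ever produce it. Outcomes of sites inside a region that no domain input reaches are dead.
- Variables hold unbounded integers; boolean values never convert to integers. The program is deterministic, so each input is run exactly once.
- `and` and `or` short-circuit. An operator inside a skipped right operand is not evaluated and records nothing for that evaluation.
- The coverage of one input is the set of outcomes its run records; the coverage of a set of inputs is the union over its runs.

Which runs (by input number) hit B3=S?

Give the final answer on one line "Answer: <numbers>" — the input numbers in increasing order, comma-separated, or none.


input #1 (k=2, p=3, x=4): never hits B3=S
input #2 (k=3, p=4, x=3): never hits B3=S
input #3 (k=1, p=3, x=3): never hits B3=S
input #4 (k=3, p=7, x=4): never hits B3=S
input #5 (k=3, p=5, x=3): never hits B3=S
input #6 (k=4, p=7, x=5): never hits B3=S
input #7 (k=6, p=7, x=3): never hits B3=S
input #8 (k=4, p=6, x=4): hits B3=S
Answer: 8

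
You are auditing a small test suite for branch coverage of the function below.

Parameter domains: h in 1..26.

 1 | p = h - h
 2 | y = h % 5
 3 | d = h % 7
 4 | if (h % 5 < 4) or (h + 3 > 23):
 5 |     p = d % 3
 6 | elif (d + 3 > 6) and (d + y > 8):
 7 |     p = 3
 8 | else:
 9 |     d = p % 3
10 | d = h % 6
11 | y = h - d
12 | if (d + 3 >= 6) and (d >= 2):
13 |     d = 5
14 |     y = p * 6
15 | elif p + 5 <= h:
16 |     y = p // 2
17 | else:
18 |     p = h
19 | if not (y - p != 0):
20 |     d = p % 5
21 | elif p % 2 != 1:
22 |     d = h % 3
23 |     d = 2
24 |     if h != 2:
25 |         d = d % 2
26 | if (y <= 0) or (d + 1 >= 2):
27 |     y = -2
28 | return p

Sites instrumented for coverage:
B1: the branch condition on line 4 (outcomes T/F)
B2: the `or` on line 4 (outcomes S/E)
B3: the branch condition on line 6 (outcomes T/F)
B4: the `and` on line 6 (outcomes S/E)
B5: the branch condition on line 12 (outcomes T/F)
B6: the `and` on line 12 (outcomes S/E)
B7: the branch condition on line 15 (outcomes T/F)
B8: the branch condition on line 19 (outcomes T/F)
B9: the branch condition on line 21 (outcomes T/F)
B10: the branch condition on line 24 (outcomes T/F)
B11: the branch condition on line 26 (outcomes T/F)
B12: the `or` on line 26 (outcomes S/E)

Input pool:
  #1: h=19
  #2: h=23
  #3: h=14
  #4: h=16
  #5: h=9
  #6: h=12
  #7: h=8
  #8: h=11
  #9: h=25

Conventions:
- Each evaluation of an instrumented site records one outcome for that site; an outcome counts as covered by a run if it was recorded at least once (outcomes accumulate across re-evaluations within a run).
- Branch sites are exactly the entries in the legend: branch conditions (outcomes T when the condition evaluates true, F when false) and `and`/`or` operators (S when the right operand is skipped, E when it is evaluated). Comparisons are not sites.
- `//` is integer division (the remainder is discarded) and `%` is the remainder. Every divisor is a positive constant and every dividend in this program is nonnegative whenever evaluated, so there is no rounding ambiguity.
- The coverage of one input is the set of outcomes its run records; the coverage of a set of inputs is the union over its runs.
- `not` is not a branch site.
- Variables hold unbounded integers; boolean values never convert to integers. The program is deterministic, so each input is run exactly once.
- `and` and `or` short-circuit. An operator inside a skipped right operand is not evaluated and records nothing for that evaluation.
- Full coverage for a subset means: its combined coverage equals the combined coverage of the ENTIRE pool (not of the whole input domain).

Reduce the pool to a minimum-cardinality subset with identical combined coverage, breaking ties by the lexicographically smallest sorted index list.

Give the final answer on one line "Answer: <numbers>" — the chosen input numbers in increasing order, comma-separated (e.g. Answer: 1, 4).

#1 (h=19) -> B2->E, B1->F, B4->E, B3->T, B6->S, B5->F, B7->T, B8->F, B9->F, B12->E, B11->T; covered: B1=F, B2=E, B3=T, B4=E, B5=F, B6=S, B7=T, B8=F, B9=F, B11=T, B12=E
#2 (h=23) -> B2->S, B1->T, B6->E, B5->T, B8->F, B9->T, B10->T, B12->E, B11->F; covered: B1=T, B2=S, B5=T, B6=E, B8=F, B9=T, B10=T, B11=F, B12=E
#3 (h=14) -> B2->E, B1->F, B4->S, B3->F, B6->S, B5->F, B7->T, B8->T, B12->S, B11->T; covered: B1=F, B2=E, B3=F, B4=S, B5=F, B6=S, B7=T, B8=T, B11=T, B12=S
#4 (h=16) -> B2->S, B1->T, B6->E, B5->T, B8->F, B9->T, B10->T, B12->E, B11->F; covered: B1=T, B2=S, B5=T, B6=E, B8=F, B9=T, B10=T, B11=F, B12=E
#5 (h=9) -> B2->E, B1->F, B4->S, B3->F, B6->E, B5->T, B8->T, B12->S, B11->T; covered: B1=F, B2=E, B3=F, B4=S, B5=T, B6=E, B8=T, B11=T, B12=S
#6 (h=12) -> B2->S, B1->T, B6->S, B5->F, B7->T, B8->F, B9->T, B10->T, B12->E, B11->F; covered: B1=T, B2=S, B5=F, B6=S, B7=T, B8=F, B9=T, B10=T, B11=F, B12=E
#7 (h=8) -> B2->S, B1->T, B6->S, B5->F, B7->T, B8->F, B9->F, B12->S, B11->T; covered: B1=T, B2=S, B5=F, B6=S, B7=T, B8=F, B9=F, B11=T, B12=S
#8 (h=11) -> B2->S, B1->T, B6->E, B5->T, B8->F, B9->F, B12->E, B11->T; covered: B1=T, B2=S, B5=T, B6=E, B8=F, B9=F, B11=T, B12=E
#9 (h=25) -> B2->S, B1->T, B6->S, B5->F, B7->T, B8->F, B9->F, B12->S, B11->T; covered: B1=T, B2=S, B5=F, B6=S, B7=T, B8=F, B9=F, B11=T, B12=S
pool-wide coverage (22 outcomes): B1=T, B1=F, B2=S, B2=E, B3=T, B3=F, B4=S, B4=E, B5=T, B5=F, B6=S, B6=E, B7=T, B8=T, B8=F, B9=T, B9=F, B10=T, B11=T, B11=F, B12=S, B12=E
every size-1 subset falls short of the 22 outcomes (best: 11/22)
every size-2 subset falls short of the 22 outcomes (best: 19/22)
at size 3, {1, 2, 3} reaches all 22 outcomes; every lexicographically earlier size-3 subset fails

Answer: 1, 2, 3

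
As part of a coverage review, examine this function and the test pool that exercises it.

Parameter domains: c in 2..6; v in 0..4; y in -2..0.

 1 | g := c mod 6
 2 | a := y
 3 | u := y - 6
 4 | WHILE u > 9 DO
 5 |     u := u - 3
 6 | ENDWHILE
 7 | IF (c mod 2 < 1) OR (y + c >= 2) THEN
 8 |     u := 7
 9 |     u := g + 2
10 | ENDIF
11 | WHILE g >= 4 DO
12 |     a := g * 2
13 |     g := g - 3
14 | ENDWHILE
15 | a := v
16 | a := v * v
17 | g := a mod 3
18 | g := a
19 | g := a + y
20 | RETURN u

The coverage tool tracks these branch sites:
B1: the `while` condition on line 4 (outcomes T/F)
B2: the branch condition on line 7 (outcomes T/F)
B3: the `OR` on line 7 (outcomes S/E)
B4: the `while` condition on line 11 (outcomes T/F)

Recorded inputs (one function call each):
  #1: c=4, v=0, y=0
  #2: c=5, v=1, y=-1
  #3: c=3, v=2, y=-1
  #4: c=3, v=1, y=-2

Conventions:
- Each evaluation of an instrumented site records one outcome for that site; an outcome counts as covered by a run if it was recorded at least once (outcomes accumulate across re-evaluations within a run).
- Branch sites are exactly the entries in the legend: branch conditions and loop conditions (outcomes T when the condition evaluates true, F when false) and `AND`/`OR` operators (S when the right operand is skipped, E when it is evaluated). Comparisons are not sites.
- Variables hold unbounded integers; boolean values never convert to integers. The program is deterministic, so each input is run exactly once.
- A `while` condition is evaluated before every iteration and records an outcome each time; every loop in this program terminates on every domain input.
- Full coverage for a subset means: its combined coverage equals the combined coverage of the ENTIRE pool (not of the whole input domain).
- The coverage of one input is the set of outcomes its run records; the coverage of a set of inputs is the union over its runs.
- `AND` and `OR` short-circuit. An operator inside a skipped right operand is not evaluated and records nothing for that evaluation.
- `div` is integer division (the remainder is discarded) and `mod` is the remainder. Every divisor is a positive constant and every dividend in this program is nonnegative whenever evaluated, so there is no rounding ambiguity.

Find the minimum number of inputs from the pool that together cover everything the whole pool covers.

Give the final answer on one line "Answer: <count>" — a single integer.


input #1 (c=4, v=0, y=0): events B1->F, B3->S, B2->T, B4->T, B4->F; covers B1=F, B2=T, B3=S, B4=T, B4=F
input #2 (c=5, v=1, y=-1): events B1->F, B3->E, B2->T, B4->T, B4->F; covers B1=F, B2=T, B3=E, B4=T, B4=F
input #3 (c=3, v=2, y=-1): events B1->F, B3->E, B2->T, B4->F; covers B1=F, B2=T, B3=E, B4=F
input #4 (c=3, v=1, y=-2): events B1->F, B3->E, B2->F, B4->F; covers B1=F, B2=F, B3=E, B4=F
the full pool covers 7 outcomes: B1=F, B2=T, B2=F, B3=S, B3=E, B4=T, B4=F
size 1 is not enough: best union over all size-1 subsets is 5/7
inputs {1, 4} (size 2) cover everything; no size-2 subset with a lexicographically smaller index list covers all 7
Answer: 2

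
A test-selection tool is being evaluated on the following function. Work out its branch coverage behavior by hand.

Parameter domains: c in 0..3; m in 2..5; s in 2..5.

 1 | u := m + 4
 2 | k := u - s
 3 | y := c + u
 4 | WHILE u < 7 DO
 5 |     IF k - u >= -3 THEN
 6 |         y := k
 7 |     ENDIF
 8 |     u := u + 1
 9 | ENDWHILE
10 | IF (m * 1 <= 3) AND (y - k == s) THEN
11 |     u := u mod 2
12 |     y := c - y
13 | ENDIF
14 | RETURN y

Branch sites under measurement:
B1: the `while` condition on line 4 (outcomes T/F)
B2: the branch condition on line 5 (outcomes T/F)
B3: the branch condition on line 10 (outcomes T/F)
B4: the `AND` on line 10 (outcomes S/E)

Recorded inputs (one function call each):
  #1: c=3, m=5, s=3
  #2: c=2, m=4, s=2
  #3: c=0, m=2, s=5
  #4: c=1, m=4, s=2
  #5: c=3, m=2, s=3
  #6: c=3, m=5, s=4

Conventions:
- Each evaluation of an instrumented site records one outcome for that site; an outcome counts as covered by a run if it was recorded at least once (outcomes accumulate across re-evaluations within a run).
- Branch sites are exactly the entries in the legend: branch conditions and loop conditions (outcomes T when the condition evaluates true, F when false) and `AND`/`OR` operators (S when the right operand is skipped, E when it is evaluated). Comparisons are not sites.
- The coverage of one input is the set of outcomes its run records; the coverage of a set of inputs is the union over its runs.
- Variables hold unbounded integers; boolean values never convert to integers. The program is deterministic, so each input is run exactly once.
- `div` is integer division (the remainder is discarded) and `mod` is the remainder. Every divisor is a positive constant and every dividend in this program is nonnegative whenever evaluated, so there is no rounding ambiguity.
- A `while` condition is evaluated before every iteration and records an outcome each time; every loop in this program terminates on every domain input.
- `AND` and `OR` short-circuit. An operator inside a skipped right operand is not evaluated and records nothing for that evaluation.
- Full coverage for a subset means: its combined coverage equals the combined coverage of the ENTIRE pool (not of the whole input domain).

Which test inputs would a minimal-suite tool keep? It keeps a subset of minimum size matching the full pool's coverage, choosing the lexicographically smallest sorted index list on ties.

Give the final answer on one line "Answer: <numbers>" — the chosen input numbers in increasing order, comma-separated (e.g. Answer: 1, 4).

test 1 (c=3, m=5, s=3) hits B1=F, B3=F, B4=S
test 2 (c=2, m=4, s=2) hits B1=F, B3=F, B4=S
test 3 (c=0, m=2, s=5) hits B1=T, B1=F, B2=F, B3=T, B4=E
test 4 (c=1, m=4, s=2) hits B1=F, B3=F, B4=S
test 5 (c=3, m=2, s=3) hits B1=T, B1=F, B2=T, B3=F, B4=E
test 6 (c=3, m=5, s=4) hits B1=F, B3=F, B4=S
together the pool reaches 8 outcomes: B1=T, B1=F, B2=T, B2=F, B3=T, B3=F, B4=S, B4=E
checked all size-1 subsets: none covers 8 outcomes (max 5/8)
checked all size-2 subsets: none covers 8 outcomes (max 7/8)
at size 3, {1, 3, 5} reaches all 8 outcomes; every lexicographically earlier size-3 subset fails

Answer: 1, 3, 5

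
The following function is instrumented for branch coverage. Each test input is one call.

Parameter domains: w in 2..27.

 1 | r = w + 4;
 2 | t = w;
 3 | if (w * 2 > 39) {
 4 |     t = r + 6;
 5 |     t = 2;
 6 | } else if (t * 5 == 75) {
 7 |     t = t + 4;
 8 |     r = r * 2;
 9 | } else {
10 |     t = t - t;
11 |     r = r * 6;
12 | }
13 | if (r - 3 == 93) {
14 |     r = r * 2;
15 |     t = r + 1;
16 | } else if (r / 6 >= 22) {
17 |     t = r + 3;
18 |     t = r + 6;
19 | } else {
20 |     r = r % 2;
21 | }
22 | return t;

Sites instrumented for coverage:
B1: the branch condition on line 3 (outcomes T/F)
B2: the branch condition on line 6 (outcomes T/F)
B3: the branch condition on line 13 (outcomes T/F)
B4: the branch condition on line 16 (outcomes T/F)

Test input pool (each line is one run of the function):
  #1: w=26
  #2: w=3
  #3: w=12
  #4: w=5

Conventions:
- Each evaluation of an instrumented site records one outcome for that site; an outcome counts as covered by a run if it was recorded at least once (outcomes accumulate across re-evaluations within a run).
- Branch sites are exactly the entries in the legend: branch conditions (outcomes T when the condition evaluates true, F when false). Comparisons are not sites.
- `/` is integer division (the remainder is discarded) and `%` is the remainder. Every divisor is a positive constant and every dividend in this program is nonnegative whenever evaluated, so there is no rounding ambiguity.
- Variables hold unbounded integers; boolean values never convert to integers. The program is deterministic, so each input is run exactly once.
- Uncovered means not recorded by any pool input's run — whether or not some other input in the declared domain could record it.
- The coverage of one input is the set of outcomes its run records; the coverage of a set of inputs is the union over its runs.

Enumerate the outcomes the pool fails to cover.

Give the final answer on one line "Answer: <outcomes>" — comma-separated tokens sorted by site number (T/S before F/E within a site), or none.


#1 (w=26) -> B1->T, B3->F, B4->F; covered: B1=T, B3=F, B4=F
#2 (w=3) -> B1->F, B2->F, B3->F, B4->F; covered: B1=F, B2=F, B3=F, B4=F
#3 (w=12) -> B1->F, B2->F, B3->T; covered: B1=F, B2=F, B3=T
#4 (w=5) -> B1->F, B2->F, B3->F, B4->F; covered: B1=F, B2=F, B3=F, B4=F
union over the pool: B1=T, B1=F, B2=F, B3=T, B3=F, B4=F
uncovered (2 of 8): B2=T, B4=T
Answer: B2=T, B4=T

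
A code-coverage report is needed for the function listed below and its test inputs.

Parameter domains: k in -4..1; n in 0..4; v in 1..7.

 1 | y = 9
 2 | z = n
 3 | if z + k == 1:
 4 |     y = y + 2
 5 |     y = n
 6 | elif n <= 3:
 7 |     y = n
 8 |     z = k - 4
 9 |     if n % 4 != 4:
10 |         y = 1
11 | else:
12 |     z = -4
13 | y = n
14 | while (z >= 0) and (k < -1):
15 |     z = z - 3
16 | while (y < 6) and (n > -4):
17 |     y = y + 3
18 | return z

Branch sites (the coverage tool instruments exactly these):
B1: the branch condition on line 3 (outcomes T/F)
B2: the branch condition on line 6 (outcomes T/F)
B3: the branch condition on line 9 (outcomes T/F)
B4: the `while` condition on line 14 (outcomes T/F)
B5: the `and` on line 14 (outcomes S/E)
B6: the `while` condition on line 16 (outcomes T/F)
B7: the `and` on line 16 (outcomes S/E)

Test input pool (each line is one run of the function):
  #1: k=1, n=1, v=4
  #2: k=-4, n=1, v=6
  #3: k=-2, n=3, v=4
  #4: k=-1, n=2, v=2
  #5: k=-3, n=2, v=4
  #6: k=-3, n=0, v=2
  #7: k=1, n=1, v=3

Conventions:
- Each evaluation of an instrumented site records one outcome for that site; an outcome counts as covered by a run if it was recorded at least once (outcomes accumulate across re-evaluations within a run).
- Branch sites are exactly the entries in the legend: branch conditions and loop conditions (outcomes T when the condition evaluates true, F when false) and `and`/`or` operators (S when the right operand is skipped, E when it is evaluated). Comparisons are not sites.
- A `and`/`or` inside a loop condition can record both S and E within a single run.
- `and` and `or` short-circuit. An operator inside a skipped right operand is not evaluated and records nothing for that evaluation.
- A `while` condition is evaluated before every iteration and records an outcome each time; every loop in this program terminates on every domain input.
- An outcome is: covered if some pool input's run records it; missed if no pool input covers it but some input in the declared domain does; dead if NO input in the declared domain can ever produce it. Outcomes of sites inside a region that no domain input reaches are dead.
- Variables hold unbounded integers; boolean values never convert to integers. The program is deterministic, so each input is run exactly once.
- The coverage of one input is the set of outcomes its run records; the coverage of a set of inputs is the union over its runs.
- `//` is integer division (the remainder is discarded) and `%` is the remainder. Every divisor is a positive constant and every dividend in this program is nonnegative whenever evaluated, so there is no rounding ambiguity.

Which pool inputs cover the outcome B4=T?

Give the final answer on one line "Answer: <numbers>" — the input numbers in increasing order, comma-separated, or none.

input #1 (k=1, n=1, v=4): misses B4=T
input #2 (k=-4, n=1, v=6): misses B4=T
input #3 (k=-2, n=3, v=4): covers B4=T
input #4 (k=-1, n=2, v=2): misses B4=T
input #5 (k=-3, n=2, v=4): misses B4=T
input #6 (k=-3, n=0, v=2): misses B4=T
input #7 (k=1, n=1, v=3): misses B4=T

Answer: 3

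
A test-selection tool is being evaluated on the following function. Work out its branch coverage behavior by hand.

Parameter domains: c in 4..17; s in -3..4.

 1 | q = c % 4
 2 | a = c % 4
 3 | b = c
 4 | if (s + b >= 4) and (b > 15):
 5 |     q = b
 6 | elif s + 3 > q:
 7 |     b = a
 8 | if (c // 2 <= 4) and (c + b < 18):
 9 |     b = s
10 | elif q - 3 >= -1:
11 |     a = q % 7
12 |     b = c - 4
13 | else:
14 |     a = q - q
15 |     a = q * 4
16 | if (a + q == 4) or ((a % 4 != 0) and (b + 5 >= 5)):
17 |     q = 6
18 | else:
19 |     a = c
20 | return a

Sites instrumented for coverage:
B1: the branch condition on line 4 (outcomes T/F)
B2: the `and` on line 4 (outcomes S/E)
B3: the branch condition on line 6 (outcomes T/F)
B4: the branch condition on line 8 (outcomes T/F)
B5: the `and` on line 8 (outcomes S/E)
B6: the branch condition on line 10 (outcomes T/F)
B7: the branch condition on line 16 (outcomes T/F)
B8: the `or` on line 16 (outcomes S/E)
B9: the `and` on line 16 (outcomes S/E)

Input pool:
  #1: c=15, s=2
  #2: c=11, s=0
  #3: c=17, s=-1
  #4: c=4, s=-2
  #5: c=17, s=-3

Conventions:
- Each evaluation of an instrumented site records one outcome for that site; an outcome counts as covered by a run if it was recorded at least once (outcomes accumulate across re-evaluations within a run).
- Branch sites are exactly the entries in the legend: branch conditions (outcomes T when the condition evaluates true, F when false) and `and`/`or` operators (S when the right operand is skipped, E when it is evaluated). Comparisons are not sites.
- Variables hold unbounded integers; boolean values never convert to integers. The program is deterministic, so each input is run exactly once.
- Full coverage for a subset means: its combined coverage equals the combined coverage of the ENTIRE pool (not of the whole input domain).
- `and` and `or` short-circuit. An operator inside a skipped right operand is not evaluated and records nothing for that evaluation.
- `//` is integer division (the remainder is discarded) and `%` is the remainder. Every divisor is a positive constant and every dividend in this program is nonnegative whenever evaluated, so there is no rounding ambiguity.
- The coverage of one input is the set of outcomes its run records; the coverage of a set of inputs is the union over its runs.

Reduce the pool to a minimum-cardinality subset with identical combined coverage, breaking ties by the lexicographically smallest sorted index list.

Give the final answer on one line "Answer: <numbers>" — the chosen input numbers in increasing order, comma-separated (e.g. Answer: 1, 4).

input #1 (c=15, s=2): covers B1=F, B2=E, B3=T, B4=F, B5=S, B6=T, B7=T, B8=E, B9=E
input #2 (c=11, s=0): covers B1=F, B2=E, B3=F, B4=F, B5=S, B6=T, B7=T, B8=E, B9=E
input #3 (c=17, s=-1): covers B1=T, B2=E, B4=F, B5=S, B6=T, B7=T, B8=E, B9=E
input #4 (c=4, s=-2): covers B1=F, B2=S, B3=T, B4=T, B5=E, B7=F, B8=E, B9=S
input #5 (c=17, s=-3): covers B1=T, B2=E, B4=F, B5=S, B6=T, B7=T, B8=E, B9=E
the full pool covers 16 outcomes: B1=T, B1=F, B2=S, B2=E, B3=T, B3=F, B4=T, B4=F, B5=S, B5=E, B6=T, B7=T, B7=F, B8=E, B9=S, B9=E
checked all size-1 subsets: none covers 16 outcomes (max 9/16)
checked all size-2 subsets: none covers 16 outcomes (max 15/16)
size 3: inputs {2, 3, 4} cover all 16 outcomes, and no lexicographically smaller subset of this size does

Answer: 2, 3, 4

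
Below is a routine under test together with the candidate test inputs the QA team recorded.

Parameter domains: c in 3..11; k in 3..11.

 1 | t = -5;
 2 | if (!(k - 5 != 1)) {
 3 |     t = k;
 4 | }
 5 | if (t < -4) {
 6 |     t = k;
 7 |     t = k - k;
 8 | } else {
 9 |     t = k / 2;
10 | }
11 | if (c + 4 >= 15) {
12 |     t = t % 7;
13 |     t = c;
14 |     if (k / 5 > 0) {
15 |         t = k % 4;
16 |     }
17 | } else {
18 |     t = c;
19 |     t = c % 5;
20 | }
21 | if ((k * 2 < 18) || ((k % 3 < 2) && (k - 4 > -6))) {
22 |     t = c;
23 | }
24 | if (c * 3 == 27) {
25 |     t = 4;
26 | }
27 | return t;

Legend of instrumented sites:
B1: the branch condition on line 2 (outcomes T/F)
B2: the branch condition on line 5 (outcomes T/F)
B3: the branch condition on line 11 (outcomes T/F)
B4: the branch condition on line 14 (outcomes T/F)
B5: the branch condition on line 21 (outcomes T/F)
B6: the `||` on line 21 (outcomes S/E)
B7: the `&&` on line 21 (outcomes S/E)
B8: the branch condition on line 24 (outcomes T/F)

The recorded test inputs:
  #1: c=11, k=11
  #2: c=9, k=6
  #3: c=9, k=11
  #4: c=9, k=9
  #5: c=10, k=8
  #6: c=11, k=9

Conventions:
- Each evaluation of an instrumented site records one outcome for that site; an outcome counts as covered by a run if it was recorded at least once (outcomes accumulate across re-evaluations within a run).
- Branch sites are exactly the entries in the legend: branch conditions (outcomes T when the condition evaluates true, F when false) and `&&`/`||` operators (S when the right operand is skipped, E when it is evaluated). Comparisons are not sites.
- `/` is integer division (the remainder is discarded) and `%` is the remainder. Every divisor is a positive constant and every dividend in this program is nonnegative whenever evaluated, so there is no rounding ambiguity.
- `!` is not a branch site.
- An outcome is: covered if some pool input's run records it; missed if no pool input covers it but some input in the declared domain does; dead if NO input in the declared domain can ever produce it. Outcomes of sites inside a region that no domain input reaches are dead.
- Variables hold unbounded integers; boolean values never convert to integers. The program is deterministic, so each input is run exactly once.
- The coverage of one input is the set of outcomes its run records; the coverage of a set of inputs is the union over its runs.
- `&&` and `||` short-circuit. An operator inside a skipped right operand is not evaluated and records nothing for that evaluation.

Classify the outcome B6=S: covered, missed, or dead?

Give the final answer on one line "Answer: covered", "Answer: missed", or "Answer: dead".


B6=S is recorded by pool input(s) 2, 5 -> covered
Answer: covered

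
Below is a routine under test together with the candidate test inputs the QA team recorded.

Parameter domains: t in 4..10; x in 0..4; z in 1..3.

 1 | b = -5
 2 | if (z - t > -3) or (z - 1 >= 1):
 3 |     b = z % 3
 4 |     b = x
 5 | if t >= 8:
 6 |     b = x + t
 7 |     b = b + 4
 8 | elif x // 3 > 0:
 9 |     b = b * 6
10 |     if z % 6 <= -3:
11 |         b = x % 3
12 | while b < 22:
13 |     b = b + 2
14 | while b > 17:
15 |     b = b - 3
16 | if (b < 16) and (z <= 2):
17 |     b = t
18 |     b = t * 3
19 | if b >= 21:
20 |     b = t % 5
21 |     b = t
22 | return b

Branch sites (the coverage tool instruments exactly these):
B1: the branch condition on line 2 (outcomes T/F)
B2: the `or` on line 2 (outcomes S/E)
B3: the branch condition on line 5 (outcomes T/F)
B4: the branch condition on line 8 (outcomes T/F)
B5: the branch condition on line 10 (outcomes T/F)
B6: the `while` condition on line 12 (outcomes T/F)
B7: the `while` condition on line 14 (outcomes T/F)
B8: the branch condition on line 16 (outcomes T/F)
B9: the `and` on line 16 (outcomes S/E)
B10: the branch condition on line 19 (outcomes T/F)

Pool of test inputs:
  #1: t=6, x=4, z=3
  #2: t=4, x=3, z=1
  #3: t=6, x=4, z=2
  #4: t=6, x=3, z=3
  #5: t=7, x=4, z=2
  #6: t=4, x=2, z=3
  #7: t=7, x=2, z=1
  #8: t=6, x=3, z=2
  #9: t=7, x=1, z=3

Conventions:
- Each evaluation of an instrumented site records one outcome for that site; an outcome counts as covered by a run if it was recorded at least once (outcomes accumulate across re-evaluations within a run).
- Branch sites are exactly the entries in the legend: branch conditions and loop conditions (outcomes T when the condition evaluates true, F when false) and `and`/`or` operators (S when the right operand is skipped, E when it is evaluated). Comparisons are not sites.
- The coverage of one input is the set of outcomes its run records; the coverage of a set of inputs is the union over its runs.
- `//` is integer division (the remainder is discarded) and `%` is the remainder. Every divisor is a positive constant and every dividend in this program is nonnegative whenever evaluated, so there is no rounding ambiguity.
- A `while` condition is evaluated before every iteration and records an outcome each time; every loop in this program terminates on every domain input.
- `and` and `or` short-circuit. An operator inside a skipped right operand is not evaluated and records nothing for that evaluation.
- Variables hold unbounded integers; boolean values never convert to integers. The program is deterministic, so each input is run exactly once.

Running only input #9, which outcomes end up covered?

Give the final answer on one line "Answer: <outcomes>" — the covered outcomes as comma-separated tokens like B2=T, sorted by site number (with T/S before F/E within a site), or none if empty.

Tracing the run of input #9 (t=7, x=1, z=3):
  B2->E, B1->T, B3->F, B4->F, B6->T, B6->T, B6->T, B6->T, B6->T, B6->T
  B6->T, B6->T, B6->T, B6->T, B6->T, B6->F, B7->T, B7->T, B7->F, B9->S
  B8->F, B10->F
as a set, this run covers: B1=T, B2=E, B3=F, B4=F, B6=T, B6=F, B7=T, B7=F, B8=F, B9=S, B10=F

Answer: B1=T, B2=E, B3=F, B4=F, B6=T, B6=F, B7=T, B7=F, B8=F, B9=S, B10=F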